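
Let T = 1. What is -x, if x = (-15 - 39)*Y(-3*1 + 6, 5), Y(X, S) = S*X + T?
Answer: 864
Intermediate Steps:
Y(X, S) = 1 + S*X (Y(X, S) = S*X + 1 = 1 + S*X)
x = -864 (x = (-15 - 39)*(1 + 5*(-3*1 + 6)) = -54*(1 + 5*(-3 + 6)) = -54*(1 + 5*3) = -54*(1 + 15) = -54*16 = -864)
-x = -1*(-864) = 864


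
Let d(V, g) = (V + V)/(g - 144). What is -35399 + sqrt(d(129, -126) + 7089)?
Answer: -35399 + sqrt(1594810)/15 ≈ -35315.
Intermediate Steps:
d(V, g) = 2*V/(-144 + g) (d(V, g) = (2*V)/(-144 + g) = 2*V/(-144 + g))
-35399 + sqrt(d(129, -126) + 7089) = -35399 + sqrt(2*129/(-144 - 126) + 7089) = -35399 + sqrt(2*129/(-270) + 7089) = -35399 + sqrt(2*129*(-1/270) + 7089) = -35399 + sqrt(-43/45 + 7089) = -35399 + sqrt(318962/45) = -35399 + sqrt(1594810)/15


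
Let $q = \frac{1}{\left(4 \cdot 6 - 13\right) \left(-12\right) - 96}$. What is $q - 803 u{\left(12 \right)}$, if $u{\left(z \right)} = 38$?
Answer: $- \frac{6957193}{228} \approx -30514.0$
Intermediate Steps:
$q = - \frac{1}{228}$ ($q = \frac{1}{\left(24 - 13\right) \left(-12\right) - 96} = \frac{1}{11 \left(-12\right) - 96} = \frac{1}{-132 - 96} = \frac{1}{-228} = - \frac{1}{228} \approx -0.004386$)
$q - 803 u{\left(12 \right)} = - \frac{1}{228} - 30514 = - \frac{6957193}{228}$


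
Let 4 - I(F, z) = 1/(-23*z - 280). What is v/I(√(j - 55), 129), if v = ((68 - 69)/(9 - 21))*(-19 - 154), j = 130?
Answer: -561731/155868 ≈ -3.6039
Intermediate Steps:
I(F, z) = 4 - 1/(-280 - 23*z) (I(F, z) = 4 - 1/(-23*z - 280) = 4 - 1/(-280 - 23*z))
v = -173/12 (v = -1/(-12)*(-173) = -1*(-1/12)*(-173) = (1/12)*(-173) = -173/12 ≈ -14.417)
v/I(√(j - 55), 129) = -173*(280 + 23*129)/(1121 + 92*129)/12 = -173*(280 + 2967)/(1121 + 11868)/12 = -173/(12*(12989/3247)) = -173/(12*((1/3247)*12989)) = -173/(12*12989/3247) = -173/12*3247/12989 = -561731/155868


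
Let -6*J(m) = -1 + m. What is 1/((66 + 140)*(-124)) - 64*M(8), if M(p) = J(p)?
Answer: 5721853/76632 ≈ 74.667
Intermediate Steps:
J(m) = ⅙ - m/6 (J(m) = -(-1 + m)/6 = ⅙ - m/6)
M(p) = ⅙ - p/6
1/((66 + 140)*(-124)) - 64*M(8) = 1/((66 + 140)*(-124)) - 64*(⅙ - ⅙*8) = -1/124/206 - 64*(⅙ - 4/3) = (1/206)*(-1/124) - 64*(-7/6) = -1/25544 + 224/3 = 5721853/76632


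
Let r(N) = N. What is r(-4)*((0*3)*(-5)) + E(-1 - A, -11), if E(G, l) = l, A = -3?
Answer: -11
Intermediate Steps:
r(-4)*((0*3)*(-5)) + E(-1 - A, -11) = -4*0*3*(-5) - 11 = -0*(-5) - 11 = -4*0 - 11 = 0 - 11 = -11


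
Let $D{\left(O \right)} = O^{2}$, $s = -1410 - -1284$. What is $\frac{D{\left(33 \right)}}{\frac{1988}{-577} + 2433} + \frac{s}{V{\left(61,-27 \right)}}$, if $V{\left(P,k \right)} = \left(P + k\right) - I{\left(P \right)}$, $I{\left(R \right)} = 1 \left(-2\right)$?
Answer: $- \frac{8556265}{2803706} \approx -3.0518$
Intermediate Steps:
$I{\left(R \right)} = -2$
$s = -126$ ($s = -1410 + 1284 = -126$)
$V{\left(P,k \right)} = 2 + P + k$ ($V{\left(P,k \right)} = \left(P + k\right) - -2 = \left(P + k\right) + 2 = 2 + P + k$)
$\frac{D{\left(33 \right)}}{\frac{1988}{-577} + 2433} + \frac{s}{V{\left(61,-27 \right)}} = \frac{33^{2}}{\frac{1988}{-577} + 2433} - \frac{126}{2 + 61 - 27} = \frac{1089}{1988 \left(- \frac{1}{577}\right) + 2433} - \frac{126}{36} = \frac{1089}{- \frac{1988}{577} + 2433} - \frac{7}{2} = \frac{1089}{\frac{1401853}{577}} - \frac{7}{2} = 1089 \cdot \frac{577}{1401853} - \frac{7}{2} = \frac{628353}{1401853} - \frac{7}{2} = - \frac{8556265}{2803706}$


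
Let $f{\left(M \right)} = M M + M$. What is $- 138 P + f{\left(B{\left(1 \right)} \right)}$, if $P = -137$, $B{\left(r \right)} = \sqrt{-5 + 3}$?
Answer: $18904 + i \sqrt{2} \approx 18904.0 + 1.4142 i$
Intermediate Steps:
$B{\left(r \right)} = i \sqrt{2}$ ($B{\left(r \right)} = \sqrt{-2} = i \sqrt{2}$)
$f{\left(M \right)} = M + M^{2}$ ($f{\left(M \right)} = M^{2} + M = M + M^{2}$)
$- 138 P + f{\left(B{\left(1 \right)} \right)} = \left(-138\right) \left(-137\right) + i \sqrt{2} \left(1 + i \sqrt{2}\right) = 18906 + i \sqrt{2} \left(1 + i \sqrt{2}\right)$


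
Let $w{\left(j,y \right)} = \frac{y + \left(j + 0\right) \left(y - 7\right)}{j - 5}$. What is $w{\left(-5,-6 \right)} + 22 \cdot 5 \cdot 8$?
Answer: $\frac{8741}{10} \approx 874.1$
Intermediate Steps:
$w{\left(j,y \right)} = \frac{y + j \left(-7 + y\right)}{-5 + j}$
$w{\left(-5,-6 \right)} + 22 \cdot 5 \cdot 8 = \frac{-6 - -35 - -30}{-5 - 5} + 22 \cdot 5 \cdot 8 = \frac{-6 + 35 + 30}{-10} + 22 \cdot 40 = \left(- \frac{1}{10}\right) 59 + 880 = - \frac{59}{10} + 880 = \frac{8741}{10}$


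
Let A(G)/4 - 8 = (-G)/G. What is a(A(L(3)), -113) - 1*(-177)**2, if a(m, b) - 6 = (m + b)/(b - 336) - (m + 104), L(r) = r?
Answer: -14123210/449 ≈ -31455.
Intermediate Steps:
A(G) = 28 (A(G) = 32 + 4*((-G)/G) = 32 + 4*(-1) = 32 - 4 = 28)
a(m, b) = -98 - m + (b + m)/(-336 + b) (a(m, b) = 6 + ((m + b)/(b - 336) - (m + 104)) = 6 + ((b + m)/(-336 + b) - (104 + m)) = 6 + ((b + m)/(-336 + b) + (-104 - m)) = 6 + (-104 - m + (b + m)/(-336 + b)) = -98 - m + (b + m)/(-336 + b))
a(A(L(3)), -113) - 1*(-177)**2 = (32928 - 97*(-113) + 337*28 - 1*(-113)*28)/(-336 - 113) - 1*(-177)**2 = (32928 + 10961 + 9436 + 3164)/(-449) - 1*31329 = -1/449*56489 - 31329 = -56489/449 - 31329 = -14123210/449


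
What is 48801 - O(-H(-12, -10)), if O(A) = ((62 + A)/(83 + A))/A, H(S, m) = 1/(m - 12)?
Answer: 4244257/87 ≈ 48785.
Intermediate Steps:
H(S, m) = 1/(-12 + m)
O(A) = (62 + A)/(A*(83 + A)) (O(A) = ((62 + A)/(83 + A))/A = (62 + A)/(A*(83 + A)))
48801 - O(-H(-12, -10)) = 48801 - (62 - 1/(-12 - 10))/(((-1/(-12 - 10)))*(83 - 1/(-12 - 10))) = 48801 - (62 - 1/(-22))/(((-1/(-22)))*(83 - 1/(-22))) = 48801 - (62 - 1*(-1/22))/(((-1*(-1/22)))*(83 - 1*(-1/22))) = 48801 - (62 + 1/22)/(1/22*(83 + 1/22)) = 48801 - 22*1365/(1827/22*22) = 48801 - 22*22*1365/(1827*22) = 48801 - 1*1430/87 = 48801 - 1430/87 = 4244257/87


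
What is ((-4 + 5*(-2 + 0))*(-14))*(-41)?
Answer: -8036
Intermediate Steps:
((-4 + 5*(-2 + 0))*(-14))*(-41) = ((-4 + 5*(-2))*(-14))*(-41) = ((-4 - 10)*(-14))*(-41) = -14*(-14)*(-41) = 196*(-41) = -8036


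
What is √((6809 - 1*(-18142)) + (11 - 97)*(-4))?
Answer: √25295 ≈ 159.04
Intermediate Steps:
√((6809 - 1*(-18142)) + (11 - 97)*(-4)) = √((6809 + 18142) - 86*(-4)) = √(24951 + 344) = √25295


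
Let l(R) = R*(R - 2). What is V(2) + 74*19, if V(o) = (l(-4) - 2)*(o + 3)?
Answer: 1516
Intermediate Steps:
l(R) = R*(-2 + R)
V(o) = 66 + 22*o (V(o) = (-4*(-2 - 4) - 2)*(o + 3) = (-4*(-6) - 2)*(3 + o) = (24 - 2)*(3 + o) = 22*(3 + o) = 66 + 22*o)
V(2) + 74*19 = (66 + 22*2) + 74*19 = (66 + 44) + 1406 = 110 + 1406 = 1516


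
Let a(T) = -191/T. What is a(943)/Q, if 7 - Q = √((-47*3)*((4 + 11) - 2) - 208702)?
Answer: -1337/198580712 - 191*I*√210535/198580712 ≈ -6.7328e-6 - 0.00044132*I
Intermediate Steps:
Q = 7 - I*√210535 (Q = 7 - √((-47*3)*((4 + 11) - 2) - 208702) = 7 - √(-141*(15 - 2) - 208702) = 7 - √(-141*13 - 208702) = 7 - √(-1833 - 208702) = 7 - √(-210535) = 7 - I*√210535 ≈ 7.0 - 458.84*I)
a(943)/Q = (-191/943)/(7 - I*√210535) = (-191*1/943)/(7 - I*√210535) = -191/(943*(7 - I*√210535))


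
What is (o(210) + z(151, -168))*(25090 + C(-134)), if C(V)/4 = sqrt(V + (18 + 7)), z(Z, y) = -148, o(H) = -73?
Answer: -5544890 - 884*I*sqrt(109) ≈ -5.5449e+6 - 9229.2*I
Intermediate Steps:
C(V) = 4*sqrt(25 + V) (C(V) = 4*sqrt(V + (18 + 7)) = 4*sqrt(V + 25) = 4*sqrt(25 + V))
(o(210) + z(151, -168))*(25090 + C(-134)) = (-73 - 148)*(25090 + 4*sqrt(25 - 134)) = -221*(25090 + 4*sqrt(-109)) = -221*(25090 + 4*(I*sqrt(109))) = -221*(25090 + 4*I*sqrt(109)) = -5544890 - 884*I*sqrt(109)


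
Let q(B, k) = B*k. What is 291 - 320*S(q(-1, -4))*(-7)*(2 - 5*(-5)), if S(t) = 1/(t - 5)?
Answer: -60189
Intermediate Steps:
S(t) = 1/(-5 + t)
291 - 320*S(q(-1, -4))*(-7)*(2 - 5*(-5)) = 291 - 320*-7/(-5 - 1*(-4))*(2 - 5*(-5)) = 291 - 320*-7/(-5 + 4)*(2 + 25) = 291 - 320*-7/(-1)*27 = 291 - 320*(-1*(-7))*27 = 291 - 2240*27 = 291 - 320*189 = 291 - 60480 = -60189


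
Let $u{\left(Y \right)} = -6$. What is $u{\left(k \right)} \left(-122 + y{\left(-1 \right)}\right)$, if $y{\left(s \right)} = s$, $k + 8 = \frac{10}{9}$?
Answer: $738$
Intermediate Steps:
$k = - \frac{62}{9}$ ($k = -8 + \frac{10}{9} = - \frac{62}{9} \approx -6.8889$)
$u{\left(k \right)} \left(-122 + y{\left(-1 \right)}\right) = - 6 \left(-122 - 1\right) = \left(-6\right) \left(-123\right) = 738$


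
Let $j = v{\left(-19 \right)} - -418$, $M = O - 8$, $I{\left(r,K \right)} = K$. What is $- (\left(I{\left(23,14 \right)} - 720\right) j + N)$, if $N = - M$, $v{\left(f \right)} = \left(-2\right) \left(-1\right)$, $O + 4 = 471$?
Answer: $296979$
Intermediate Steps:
$O = 467$ ($O = -4 + 471 = 467$)
$M = 459$ ($M = 467 - 8 = 459$)
$v{\left(f \right)} = 2$
$N = -459$ ($N = \left(-1\right) 459 = -459$)
$j = 420$ ($j = 2 - -418 = 2 + 418 = 420$)
$- (\left(I{\left(23,14 \right)} - 720\right) j + N) = - (\left(14 - 720\right) 420 - 459) = - (\left(-706\right) 420 - 459) = - (-296520 - 459) = \left(-1\right) \left(-296979\right) = 296979$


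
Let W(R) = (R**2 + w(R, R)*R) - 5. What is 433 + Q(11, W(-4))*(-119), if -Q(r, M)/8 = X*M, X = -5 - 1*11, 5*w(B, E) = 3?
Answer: -652811/5 ≈ -1.3056e+5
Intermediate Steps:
w(B, E) = 3/5 (w(B, E) = (1/5)*3 = 3/5)
X = -16 (X = -5 - 11 = -16)
W(R) = -5 + R**2 + 3*R/5 (W(R) = (R**2 + 3*R/5) - 5 = -5 + R**2 + 3*R/5)
Q(r, M) = 128*M (Q(r, M) = -(-128)*M = 128*M)
433 + Q(11, W(-4))*(-119) = 433 + (128*(-5 + (-4)**2 + (3/5)*(-4)))*(-119) = 433 + (128*(-5 + 16 - 12/5))*(-119) = 433 + (128*(43/5))*(-119) = 433 + (5504/5)*(-119) = 433 - 654976/5 = -652811/5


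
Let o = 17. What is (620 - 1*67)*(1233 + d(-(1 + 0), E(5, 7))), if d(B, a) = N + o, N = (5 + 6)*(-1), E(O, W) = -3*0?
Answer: 685167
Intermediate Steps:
E(O, W) = 0
N = -11 (N = 11*(-1) = -11)
d(B, a) = 6 (d(B, a) = -11 + 17 = 6)
(620 - 1*67)*(1233 + d(-(1 + 0), E(5, 7))) = (620 - 1*67)*(1233 + 6) = (620 - 67)*1239 = 553*1239 = 685167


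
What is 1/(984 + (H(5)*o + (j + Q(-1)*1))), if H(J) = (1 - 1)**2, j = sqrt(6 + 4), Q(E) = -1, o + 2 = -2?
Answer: 983/966279 - sqrt(10)/966279 ≈ 0.0010140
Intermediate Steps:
o = -4 (o = -2 - 2 = -4)
j = sqrt(10) ≈ 3.1623
H(J) = 0 (H(J) = 0**2 = 0)
1/(984 + (H(5)*o + (j + Q(-1)*1))) = 1/(984 + (0*(-4) + (sqrt(10) - 1*1))) = 1/(984 + (0 + (sqrt(10) - 1))) = 1/(984 + (0 + (-1 + sqrt(10)))) = 1/(984 + (-1 + sqrt(10))) = 1/(983 + sqrt(10))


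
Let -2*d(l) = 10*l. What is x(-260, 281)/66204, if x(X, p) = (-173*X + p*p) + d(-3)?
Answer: 30989/16551 ≈ 1.8723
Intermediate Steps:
d(l) = -5*l
x(X, p) = 15 + p**2 - 173*X (x(X, p) = (-173*X + p*p) - 5*(-3) = (-173*X + p**2) + 15 = (p**2 - 173*X) + 15 = 15 + p**2 - 173*X)
x(-260, 281)/66204 = (15 + 281**2 - 173*(-260))/66204 = (15 + 78961 + 44980)*(1/66204) = 123956*(1/66204) = 30989/16551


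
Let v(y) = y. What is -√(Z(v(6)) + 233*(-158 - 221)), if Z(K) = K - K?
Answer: -I*√88307 ≈ -297.17*I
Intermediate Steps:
Z(K) = 0
-√(Z(v(6)) + 233*(-158 - 221)) = -√(0 + 233*(-158 - 221)) = -√(0 + 233*(-379)) = -√(0 - 88307) = -√(-88307) = -I*√88307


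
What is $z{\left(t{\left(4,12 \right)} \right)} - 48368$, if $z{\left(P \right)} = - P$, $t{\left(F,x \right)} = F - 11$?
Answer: $-48361$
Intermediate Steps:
$t{\left(F,x \right)} = -11 + F$
$z{\left(t{\left(4,12 \right)} \right)} - 48368 = - (-11 + 4) - 48368 = \left(-1\right) \left(-7\right) - 48368 = 7 - 48368 = -48361$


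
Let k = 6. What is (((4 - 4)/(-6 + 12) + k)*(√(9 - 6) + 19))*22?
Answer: 2508 + 132*√3 ≈ 2736.6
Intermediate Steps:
(((4 - 4)/(-6 + 12) + k)*(√(9 - 6) + 19))*22 = (((4 - 4)/(-6 + 12) + 6)*(√(9 - 6) + 19))*22 = ((0/6 + 6)*(√3 + 19))*22 = ((0*(⅙) + 6)*(19 + √3))*22 = ((0 + 6)*(19 + √3))*22 = (6*(19 + √3))*22 = (114 + 6*√3)*22 = 2508 + 132*√3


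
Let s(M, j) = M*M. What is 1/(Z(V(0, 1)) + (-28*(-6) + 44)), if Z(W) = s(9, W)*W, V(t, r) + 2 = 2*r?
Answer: 1/212 ≈ 0.0047170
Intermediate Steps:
V(t, r) = -2 + 2*r
s(M, j) = M²
Z(W) = 81*W (Z(W) = 9²*W = 81*W)
1/(Z(V(0, 1)) + (-28*(-6) + 44)) = 1/(81*(-2 + 2*1) + (-28*(-6) + 44)) = 1/(81*(-2 + 2) + (168 + 44)) = 1/(81*0 + 212) = 1/(0 + 212) = 1/212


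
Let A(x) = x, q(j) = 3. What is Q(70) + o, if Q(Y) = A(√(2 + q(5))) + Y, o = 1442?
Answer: 1512 + √5 ≈ 1514.2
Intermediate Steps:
Q(Y) = Y + √5 (Q(Y) = √(2 + 3) + Y = √5 + Y = Y + √5)
Q(70) + o = (70 + √5) + 1442 = 1512 + √5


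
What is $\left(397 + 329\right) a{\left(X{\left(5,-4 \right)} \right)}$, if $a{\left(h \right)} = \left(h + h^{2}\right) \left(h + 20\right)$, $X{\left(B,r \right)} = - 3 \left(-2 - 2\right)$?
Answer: $3624192$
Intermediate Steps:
$X{\left(B,r \right)} = 12$ ($X{\left(B,r \right)} = \left(-3\right) \left(-4\right) = 12$)
$a{\left(h \right)} = \left(20 + h\right) \left(h + h^{2}\right)$ ($a{\left(h \right)} = \left(h + h^{2}\right) \left(20 + h\right) = \left(20 + h\right) \left(h + h^{2}\right)$)
$\left(397 + 329\right) a{\left(X{\left(5,-4 \right)} \right)} = \left(397 + 329\right) 12 \left(20 + 12^{2} + 21 \cdot 12\right) = 726 \cdot 12 \left(20 + 144 + 252\right) = 726 \cdot 12 \cdot 416 = 726 \cdot 4992 = 3624192$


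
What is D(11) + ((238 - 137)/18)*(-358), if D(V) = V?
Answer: -17980/9 ≈ -1997.8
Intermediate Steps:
D(11) + ((238 - 137)/18)*(-358) = 11 + ((238 - 137)/18)*(-358) = 11 + (101*(1/18))*(-358) = 11 + (101/18)*(-358) = 11 - 18079/9 = -17980/9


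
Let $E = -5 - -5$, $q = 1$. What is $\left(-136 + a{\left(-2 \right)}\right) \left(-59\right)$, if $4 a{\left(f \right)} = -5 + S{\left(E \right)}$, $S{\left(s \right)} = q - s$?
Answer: $8083$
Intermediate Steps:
$E = 0$ ($E = -5 + 5 = 0$)
$S{\left(s \right)} = 1 - s$
$a{\left(f \right)} = -1$ ($a{\left(f \right)} = \frac{-5 + \left(1 - 0\right)}{4} = \frac{-5 + \left(1 + 0\right)}{4} = \frac{-5 + 1}{4} = \frac{1}{4} \left(-4\right) = -1$)
$\left(-136 + a{\left(-2 \right)}\right) \left(-59\right) = \left(-136 - 1\right) \left(-59\right) = \left(-137\right) \left(-59\right) = 8083$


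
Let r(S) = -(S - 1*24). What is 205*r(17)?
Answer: 1435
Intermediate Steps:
r(S) = 24 - S (r(S) = -(S - 24) = -(-24 + S) = 24 - S)
205*r(17) = 205*(24 - 1*17) = 205*(24 - 17) = 205*7 = 1435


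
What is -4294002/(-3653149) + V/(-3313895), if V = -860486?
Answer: 17373355328204/12106152205355 ≈ 1.4351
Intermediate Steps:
-4294002/(-3653149) + V/(-3313895) = -4294002/(-3653149) - 860486/(-3313895) = -4294002*(-1/3653149) - 860486*(-1/3313895) = 4294002/3653149 + 860486/3313895 = 17373355328204/12106152205355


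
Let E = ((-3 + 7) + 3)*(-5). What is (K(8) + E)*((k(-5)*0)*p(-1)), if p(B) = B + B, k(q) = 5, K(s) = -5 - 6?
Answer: 0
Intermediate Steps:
K(s) = -11
p(B) = 2*B
E = -35 (E = (4 + 3)*(-5) = 7*(-5) = -35)
(K(8) + E)*((k(-5)*0)*p(-1)) = (-11 - 35)*((5*0)*(2*(-1))) = -0*(-2) = -46*0 = 0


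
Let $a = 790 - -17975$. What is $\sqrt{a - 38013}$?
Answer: $4 i \sqrt{1203} \approx 138.74 i$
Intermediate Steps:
$a = 18765$ ($a = 790 + 17975 = 18765$)
$\sqrt{a - 38013} = \sqrt{18765 - 38013} = \sqrt{-19248} = 4 i \sqrt{1203}$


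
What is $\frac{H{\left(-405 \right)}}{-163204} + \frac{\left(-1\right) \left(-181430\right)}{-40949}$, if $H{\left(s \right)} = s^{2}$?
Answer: $- \frac{36326761445}{6683040596} \approx -5.4357$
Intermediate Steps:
$\frac{H{\left(-405 \right)}}{-163204} + \frac{\left(-1\right) \left(-181430\right)}{-40949} = \frac{\left(-405\right)^{2}}{-163204} + \frac{\left(-1\right) \left(-181430\right)}{-40949} = 164025 \left(- \frac{1}{163204}\right) + 181430 \left(- \frac{1}{40949}\right) = - \frac{164025}{163204} - \frac{181430}{40949} = - \frac{36326761445}{6683040596}$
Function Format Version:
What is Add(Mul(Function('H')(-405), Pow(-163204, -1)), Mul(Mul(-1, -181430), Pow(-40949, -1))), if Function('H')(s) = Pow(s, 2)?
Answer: Rational(-36326761445, 6683040596) ≈ -5.4357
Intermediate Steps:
Add(Mul(Function('H')(-405), Pow(-163204, -1)), Mul(Mul(-1, -181430), Pow(-40949, -1))) = Add(Mul(Pow(-405, 2), Pow(-163204, -1)), Mul(Mul(-1, -181430), Pow(-40949, -1))) = Add(Mul(164025, Rational(-1, 163204)), Mul(181430, Rational(-1, 40949))) = Add(Rational(-164025, 163204), Rational(-181430, 40949)) = Rational(-36326761445, 6683040596)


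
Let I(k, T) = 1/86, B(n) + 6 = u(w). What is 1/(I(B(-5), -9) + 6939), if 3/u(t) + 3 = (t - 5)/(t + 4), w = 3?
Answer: 86/596755 ≈ 0.00014411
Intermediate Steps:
u(t) = 3/(-3 + (-5 + t)/(4 + t)) (u(t) = 3/(-3 + (t - 5)/(t + 4)) = 3/(-3 + (-5 + t)/(4 + t)))
B(n) = -159/23 (B(n) = -6 + 3*(-4 - 1*3)/(17 + 2*3) = -6 + 3*(-4 - 3)/(17 + 6) = -6 + 3*(-7)/23 = -6 + 3*(1/23)*(-7) = -6 - 21/23 = -159/23)
I(k, T) = 1/86
1/(I(B(-5), -9) + 6939) = 1/(1/86 + 6939) = 1/(596755/86) = 86/596755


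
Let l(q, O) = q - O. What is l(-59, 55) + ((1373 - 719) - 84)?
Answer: 456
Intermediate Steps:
l(-59, 55) + ((1373 - 719) - 84) = (-59 - 1*55) + ((1373 - 719) - 84) = (-59 - 55) + (654 - 84) = -114 + 570 = 456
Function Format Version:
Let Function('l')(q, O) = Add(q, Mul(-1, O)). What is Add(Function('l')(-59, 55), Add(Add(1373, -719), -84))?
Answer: 456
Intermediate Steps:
Add(Function('l')(-59, 55), Add(Add(1373, -719), -84)) = Add(Add(-59, Mul(-1, 55)), Add(Add(1373, -719), -84)) = Add(Add(-59, -55), Add(654, -84)) = Add(-114, 570) = 456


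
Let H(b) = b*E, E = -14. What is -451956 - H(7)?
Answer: -451858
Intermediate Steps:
H(b) = -14*b (H(b) = b*(-14) = -14*b)
-451956 - H(7) = -451956 - (-14)*7 = -451956 - 1*(-98) = -451956 + 98 = -451858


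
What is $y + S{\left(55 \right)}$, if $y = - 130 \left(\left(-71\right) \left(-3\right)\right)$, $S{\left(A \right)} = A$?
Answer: $-27635$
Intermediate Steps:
$y = -27690$ ($y = \left(-130\right) 213 = -27690$)
$y + S{\left(55 \right)} = -27690 + 55 = -27635$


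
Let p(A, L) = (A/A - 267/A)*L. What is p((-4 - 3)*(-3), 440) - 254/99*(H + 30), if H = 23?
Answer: -3666154/693 ≈ -5290.3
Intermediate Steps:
p(A, L) = L*(1 - 267/A) (p(A, L) = (1 - 267/A)*L = L*(1 - 267/A))
p((-4 - 3)*(-3), 440) - 254/99*(H + 30) = 440*(-267 + (-4 - 3)*(-3))/(((-4 - 3)*(-3))) - 254/99*(23 + 30) = 440*(-267 - 7*(-3))/((-7*(-3))) - 254*(1/99)*53 = 440*(-267 + 21)/21 - 254*53/99 = 440*(1/21)*(-246) - 1*13462/99 = -36080/7 - 13462/99 = -3666154/693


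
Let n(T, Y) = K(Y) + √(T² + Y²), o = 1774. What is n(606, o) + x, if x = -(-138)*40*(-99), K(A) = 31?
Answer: -546449 + 2*√878578 ≈ -5.4457e+5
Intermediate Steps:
n(T, Y) = 31 + √(T² + Y²)
x = -546480 (x = -138*(-40)*(-99) = 5520*(-99) = -546480)
n(606, o) + x = (31 + √(606² + 1774²)) - 546480 = (31 + √(367236 + 3147076)) - 546480 = (31 + √3514312) - 546480 = (31 + 2*√878578) - 546480 = -546449 + 2*√878578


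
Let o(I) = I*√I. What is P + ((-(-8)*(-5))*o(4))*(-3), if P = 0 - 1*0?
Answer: 960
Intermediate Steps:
o(I) = I^(3/2)
P = 0 (P = 0 + 0 = 0)
P + ((-(-8)*(-5))*o(4))*(-3) = 0 + ((-(-8)*(-5))*4^(3/2))*(-3) = 0 + (-2*20*8)*(-3) = 0 - 40*8*(-3) = 0 - 320*(-3) = 0 + 960 = 960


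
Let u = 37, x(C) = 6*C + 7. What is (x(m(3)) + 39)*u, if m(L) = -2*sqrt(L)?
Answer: 1702 - 444*sqrt(3) ≈ 932.97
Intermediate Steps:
x(C) = 7 + 6*C
(x(m(3)) + 39)*u = ((7 + 6*(-2*sqrt(3))) + 39)*37 = ((7 - 12*sqrt(3)) + 39)*37 = (46 - 12*sqrt(3))*37 = 1702 - 444*sqrt(3)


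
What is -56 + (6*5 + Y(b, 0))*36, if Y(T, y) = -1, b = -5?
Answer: 988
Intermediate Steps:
-56 + (6*5 + Y(b, 0))*36 = -56 + (6*5 - 1)*36 = -56 + (30 - 1)*36 = -56 + 29*36 = -56 + 1044 = 988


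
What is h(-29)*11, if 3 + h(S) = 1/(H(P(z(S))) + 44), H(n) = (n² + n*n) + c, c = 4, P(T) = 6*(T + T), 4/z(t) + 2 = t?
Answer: -1663717/50736 ≈ -32.792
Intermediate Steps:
z(t) = 4/(-2 + t)
P(T) = 12*T (P(T) = 6*(2*T) = 12*T)
H(n) = 4 + 2*n² (H(n) = (n² + n*n) + 4 = (n² + n²) + 4 = 2*n² + 4 = 4 + 2*n²)
h(S) = -3 + 1/(48 + 4608/(-2 + S)²) (h(S) = -3 + 1/((4 + 2*(12*(4/(-2 + S)))²) + 44) = -3 + 1/((4 + 2*(48/(-2 + S))²) + 44) = -3 + 1/((4 + 2*(2304/(-2 + S)²)) + 44) = -3 + 1/((4 + 4608/(-2 + S)²) + 44) = -3 + 1/(48 + 4608/(-2 + S)²))
h(-29)*11 = ((-13824 - 143*(-2 - 29)²)/(48*(96 + (-2 - 29)²)))*11 = ((-13824 - 143*(-31)²)/(48*(96 + (-31)²)))*11 = ((-13824 - 143*961)/(48*(96 + 961)))*11 = ((1/48)*(-13824 - 137423)/1057)*11 = ((1/48)*(1/1057)*(-151247))*11 = -151247/50736*11 = -1663717/50736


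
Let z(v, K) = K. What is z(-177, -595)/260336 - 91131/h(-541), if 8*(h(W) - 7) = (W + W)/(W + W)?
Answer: -63265824681/4946384 ≈ -12790.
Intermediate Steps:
h(W) = 57/8 (h(W) = 7 + ((W + W)/(W + W))/8 = 7 + ((2*W)/((2*W)))/8 = 7 + ((2*W)*(1/(2*W)))/8 = 7 + (⅛)*1 = 7 + ⅛ = 57/8)
z(-177, -595)/260336 - 91131/h(-541) = -595/260336 - 91131/57/8 = -595*1/260336 - 91131*8/57 = -595/260336 - 243016/19 = -63265824681/4946384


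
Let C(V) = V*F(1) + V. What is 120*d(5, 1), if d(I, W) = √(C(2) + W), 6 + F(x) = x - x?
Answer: 360*I ≈ 360.0*I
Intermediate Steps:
F(x) = -6 (F(x) = -6 + (x - x) = -6 + 0 = -6)
C(V) = -5*V (C(V) = V*(-6) + V = -6*V + V = -5*V)
d(I, W) = √(-10 + W) (d(I, W) = √(-5*2 + W) = √(-10 + W))
120*d(5, 1) = 120*√(-10 + 1) = 120*√(-9) = 120*(3*I) = 360*I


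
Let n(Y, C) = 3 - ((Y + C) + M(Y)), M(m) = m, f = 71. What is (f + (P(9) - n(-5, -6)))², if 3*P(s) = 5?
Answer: 25921/9 ≈ 2880.1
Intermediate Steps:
P(s) = 5/3 (P(s) = (⅓)*5 = 5/3)
n(Y, C) = 3 - C - 2*Y (n(Y, C) = 3 - ((Y + C) + Y) = 3 - ((C + Y) + Y) = 3 - (C + 2*Y) = 3 + (-C - 2*Y) = 3 - C - 2*Y)
(f + (P(9) - n(-5, -6)))² = (71 + (5/3 - (3 - 1*(-6) - 2*(-5))))² = (71 + (5/3 - (3 + 6 + 10)))² = (71 + (5/3 - 1*19))² = (71 + (5/3 - 19))² = (71 - 52/3)² = (161/3)² = 25921/9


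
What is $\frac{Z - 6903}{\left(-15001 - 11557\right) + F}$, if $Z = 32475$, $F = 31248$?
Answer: $\frac{12786}{2345} \approx 5.4525$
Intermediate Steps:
$\frac{Z - 6903}{\left(-15001 - 11557\right) + F} = \frac{32475 - 6903}{\left(-15001 - 11557\right) + 31248} = \frac{25572}{-26558 + 31248} = \frac{25572}{4690} = 25572 \cdot \frac{1}{4690} = \frac{12786}{2345}$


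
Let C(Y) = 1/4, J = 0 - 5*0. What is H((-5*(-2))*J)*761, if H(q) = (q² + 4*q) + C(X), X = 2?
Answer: 761/4 ≈ 190.25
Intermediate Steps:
J = 0 (J = 0 + 0 = 0)
C(Y) = ¼
H(q) = ¼ + q² + 4*q (H(q) = (q² + 4*q) + ¼ = ¼ + q² + 4*q)
H((-5*(-2))*J)*761 = (¼ + (-5*(-2)*0)² + 4*(-5*(-2)*0))*761 = (¼ + (10*0)² + 4*(10*0))*761 = (¼ + 0² + 4*0)*761 = (¼ + 0 + 0)*761 = (¼)*761 = 761/4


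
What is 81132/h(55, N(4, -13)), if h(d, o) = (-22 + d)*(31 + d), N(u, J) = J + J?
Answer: 13522/473 ≈ 28.588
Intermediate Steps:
N(u, J) = 2*J
81132/h(55, N(4, -13)) = 81132/(-682 + 55² + 9*55) = 81132/(-682 + 3025 + 495) = 81132/2838 = 81132*(1/2838) = 13522/473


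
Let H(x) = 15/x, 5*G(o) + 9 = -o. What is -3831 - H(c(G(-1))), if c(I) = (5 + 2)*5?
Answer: -26820/7 ≈ -3831.4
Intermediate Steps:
G(o) = -9/5 - o/5 (G(o) = -9/5 + (-o)/5 = -9/5 - o/5)
c(I) = 35 (c(I) = 7*5 = 35)
-3831 - H(c(G(-1))) = -3831 - 15/35 = -3831 - 1*3/7 = -3831 - 3/7 = -26820/7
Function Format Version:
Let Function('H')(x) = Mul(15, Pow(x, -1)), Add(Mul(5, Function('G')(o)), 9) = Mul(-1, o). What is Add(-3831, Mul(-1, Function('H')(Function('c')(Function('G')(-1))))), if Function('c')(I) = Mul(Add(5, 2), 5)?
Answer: Rational(-26820, 7) ≈ -3831.4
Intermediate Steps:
Function('G')(o) = Add(Rational(-9, 5), Mul(Rational(-1, 5), o)) (Function('G')(o) = Add(Rational(-9, 5), Mul(Rational(1, 5), Mul(-1, o))) = Add(Rational(-9, 5), Mul(Rational(-1, 5), o)))
Function('c')(I) = 35 (Function('c')(I) = Mul(7, 5) = 35)
Add(-3831, Mul(-1, Function('H')(Function('c')(Function('G')(-1))))) = Add(-3831, Mul(-1, Mul(15, Pow(35, -1)))) = Add(-3831, Mul(-1, Mul(15, Rational(1, 35)))) = Add(-3831, Mul(-1, Rational(3, 7))) = Add(-3831, Rational(-3, 7)) = Rational(-26820, 7)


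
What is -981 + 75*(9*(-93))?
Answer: -63756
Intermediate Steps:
-981 + 75*(9*(-93)) = -981 + 75*(-837) = -981 - 62775 = -63756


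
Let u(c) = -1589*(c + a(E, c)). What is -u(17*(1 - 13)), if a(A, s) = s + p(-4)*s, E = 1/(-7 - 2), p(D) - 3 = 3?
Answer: -2593248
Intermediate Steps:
p(D) = 6 (p(D) = 3 + 3 = 6)
E = -⅑ (E = 1/(-9) = -⅑ ≈ -0.11111)
a(A, s) = 7*s (a(A, s) = s + 6*s = 7*s)
u(c) = -12712*c (u(c) = -1589*(c + 7*c) = -12712*c)
-u(17*(1 - 13)) = -(-12712)*17*(1 - 13) = -(-12712)*17*(-12) = -(-12712)*(-204) = -1*2593248 = -2593248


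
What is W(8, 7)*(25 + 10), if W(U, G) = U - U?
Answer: 0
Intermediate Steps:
W(U, G) = 0
W(8, 7)*(25 + 10) = 0*(25 + 10) = 0*35 = 0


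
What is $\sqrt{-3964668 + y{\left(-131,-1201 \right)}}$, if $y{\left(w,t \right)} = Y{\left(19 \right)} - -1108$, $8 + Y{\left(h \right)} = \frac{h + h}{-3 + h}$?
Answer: $\frac{5 i \sqrt{2536682}}{4} \approx 1990.9 i$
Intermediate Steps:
$Y{\left(h \right)} = -8 + \frac{2 h}{-3 + h}$ ($Y{\left(h \right)} = -8 + \frac{h + h}{-3 + h} = -8 + \frac{2 h}{-3 + h}$)
$y{\left(w,t \right)} = \frac{8819}{8}$ ($y{\left(w,t \right)} = \frac{6 \left(4 - 19\right)}{-3 + 19} - -1108 = \frac{6 \left(4 - 19\right)}{16} + 1108 = 6 \cdot \frac{1}{16} \left(-15\right) + 1108 = - \frac{45}{8} + 1108 = \frac{8819}{8}$)
$\sqrt{-3964668 + y{\left(-131,-1201 \right)}} = \sqrt{-3964668 + \frac{8819}{8}} = \sqrt{- \frac{31708525}{8}} = \frac{5 i \sqrt{2536682}}{4}$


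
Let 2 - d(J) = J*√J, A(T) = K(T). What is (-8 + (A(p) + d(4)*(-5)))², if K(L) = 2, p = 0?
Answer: 576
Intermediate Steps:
A(T) = 2
d(J) = 2 - J^(3/2) (d(J) = 2 - J*√J = 2 - J^(3/2))
(-8 + (A(p) + d(4)*(-5)))² = (-8 + (2 + (2 - 4^(3/2))*(-5)))² = (-8 + (2 + (2 - 1*8)*(-5)))² = (-8 + (2 + (2 - 8)*(-5)))² = (-8 + (2 - 6*(-5)))² = (-8 + (2 + 30))² = (-8 + 32)² = 24² = 576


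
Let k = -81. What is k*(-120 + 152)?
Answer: -2592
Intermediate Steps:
k*(-120 + 152) = -81*(-120 + 152) = -81*32 = -2592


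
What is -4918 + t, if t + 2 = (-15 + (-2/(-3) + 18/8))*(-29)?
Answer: -54835/12 ≈ -4569.6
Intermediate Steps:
t = 4181/12 (t = -2 + (-15 + (-2/(-3) + 18/8))*(-29) = -2 + (-15 + (-2*(-1/3) + 18*(1/8)))*(-29) = -2 + (-15 + (2/3 + 9/4))*(-29) = -2 + (-15 + 35/12)*(-29) = -2 - 145/12*(-29) = -2 + 4205/12 = 4181/12 ≈ 348.42)
-4918 + t = -4918 + 4181/12 = -54835/12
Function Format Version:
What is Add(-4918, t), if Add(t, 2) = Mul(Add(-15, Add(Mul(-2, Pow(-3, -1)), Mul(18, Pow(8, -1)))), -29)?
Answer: Rational(-54835, 12) ≈ -4569.6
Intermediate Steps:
t = Rational(4181, 12) (t = Add(-2, Mul(Add(-15, Add(Mul(-2, Pow(-3, -1)), Mul(18, Pow(8, -1)))), -29)) = Add(-2, Mul(Add(-15, Add(Mul(-2, Rational(-1, 3)), Mul(18, Rational(1, 8)))), -29)) = Add(-2, Mul(Add(-15, Add(Rational(2, 3), Rational(9, 4))), -29)) = Add(-2, Mul(Add(-15, Rational(35, 12)), -29)) = Add(-2, Mul(Rational(-145, 12), -29)) = Add(-2, Rational(4205, 12)) = Rational(4181, 12) ≈ 348.42)
Add(-4918, t) = Add(-4918, Rational(4181, 12)) = Rational(-54835, 12)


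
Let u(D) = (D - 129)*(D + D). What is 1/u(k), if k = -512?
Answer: 1/656384 ≈ 1.5235e-6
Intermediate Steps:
u(D) = 2*D*(-129 + D) (u(D) = (-129 + D)*(2*D) = 2*D*(-129 + D))
1/u(k) = 1/(2*(-512)*(-129 - 512)) = 1/(2*(-512)*(-641)) = 1/656384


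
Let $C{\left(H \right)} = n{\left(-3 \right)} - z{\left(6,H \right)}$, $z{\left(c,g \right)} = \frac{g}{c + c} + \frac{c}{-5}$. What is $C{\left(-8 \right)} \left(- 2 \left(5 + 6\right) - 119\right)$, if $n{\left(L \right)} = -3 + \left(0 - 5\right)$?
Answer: $\frac{4324}{5} \approx 864.8$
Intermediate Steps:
$n{\left(L \right)} = -8$ ($n{\left(L \right)} = -3 - 5 = -8$)
$z{\left(c,g \right)} = - \frac{c}{5} + \frac{g}{2 c}$ ($z{\left(c,g \right)} = \frac{g}{2 c} + c \left(- \frac{1}{5}\right) = g \frac{1}{2 c} - \frac{c}{5} = \frac{g}{2 c} - \frac{c}{5} = - \frac{c}{5} + \frac{g}{2 c}$)
$C{\left(H \right)} = - \frac{34}{5} - \frac{H}{12}$ ($C{\left(H \right)} = -8 - \left(\left(- \frac{1}{5}\right) 6 + \frac{H}{2 \cdot 6}\right) = -8 - \left(- \frac{6}{5} + \frac{1}{2} H \frac{1}{6}\right) = -8 - \left(- \frac{6}{5} + \frac{H}{12}\right) = - \frac{34}{5} - \frac{H}{12}$)
$C{\left(-8 \right)} \left(- 2 \left(5 + 6\right) - 119\right) = \left(- \frac{34}{5} - - \frac{2}{3}\right) \left(- 2 \left(5 + 6\right) - 119\right) = \left(- \frac{34}{5} + \frac{2}{3}\right) \left(\left(-2\right) 11 - 119\right) = - \frac{92 \left(-22 - 119\right)}{15} = \left(- \frac{92}{15}\right) \left(-141\right) = \frac{4324}{5}$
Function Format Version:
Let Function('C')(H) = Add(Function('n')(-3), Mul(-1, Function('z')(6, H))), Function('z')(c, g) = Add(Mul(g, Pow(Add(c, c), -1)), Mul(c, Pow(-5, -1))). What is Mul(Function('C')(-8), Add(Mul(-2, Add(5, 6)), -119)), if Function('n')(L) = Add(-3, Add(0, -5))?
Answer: Rational(4324, 5) ≈ 864.80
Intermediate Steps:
Function('n')(L) = -8 (Function('n')(L) = Add(-3, -5) = -8)
Function('z')(c, g) = Add(Mul(Rational(-1, 5), c), Mul(Rational(1, 2), g, Pow(c, -1))) (Function('z')(c, g) = Add(Mul(g, Pow(Mul(2, c), -1)), Mul(c, Rational(-1, 5))) = Add(Mul(g, Mul(Rational(1, 2), Pow(c, -1))), Mul(Rational(-1, 5), c)) = Add(Mul(Rational(1, 2), g, Pow(c, -1)), Mul(Rational(-1, 5), c)) = Add(Mul(Rational(-1, 5), c), Mul(Rational(1, 2), g, Pow(c, -1))))
Function('C')(H) = Add(Rational(-34, 5), Mul(Rational(-1, 12), H)) (Function('C')(H) = Add(-8, Mul(-1, Add(Mul(Rational(-1, 5), 6), Mul(Rational(1, 2), H, Pow(6, -1))))) = Add(-8, Mul(-1, Add(Rational(-6, 5), Mul(Rational(1, 2), H, Rational(1, 6))))) = Add(-8, Mul(-1, Add(Rational(-6, 5), Mul(Rational(1, 12), H)))) = Add(-8, Add(Rational(6, 5), Mul(Rational(-1, 12), H))) = Add(Rational(-34, 5), Mul(Rational(-1, 12), H)))
Mul(Function('C')(-8), Add(Mul(-2, Add(5, 6)), -119)) = Mul(Add(Rational(-34, 5), Mul(Rational(-1, 12), -8)), Add(Mul(-2, Add(5, 6)), -119)) = Mul(Add(Rational(-34, 5), Rational(2, 3)), Add(Mul(-2, 11), -119)) = Mul(Rational(-92, 15), Add(-22, -119)) = Mul(Rational(-92, 15), -141) = Rational(4324, 5)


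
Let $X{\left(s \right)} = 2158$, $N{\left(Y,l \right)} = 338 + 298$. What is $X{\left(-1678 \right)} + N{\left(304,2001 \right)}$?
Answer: $2794$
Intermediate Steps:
$N{\left(Y,l \right)} = 636$
$X{\left(-1678 \right)} + N{\left(304,2001 \right)} = 2158 + 636 = 2794$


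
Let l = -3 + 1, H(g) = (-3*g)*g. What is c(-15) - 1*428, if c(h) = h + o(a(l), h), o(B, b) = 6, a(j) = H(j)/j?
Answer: -437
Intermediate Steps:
H(g) = -3*g²
l = -2
a(j) = -3*j (a(j) = (-3*j²)/j = -3*j)
c(h) = 6 + h (c(h) = h + 6 = 6 + h)
c(-15) - 1*428 = (6 - 15) - 1*428 = -9 - 428 = -437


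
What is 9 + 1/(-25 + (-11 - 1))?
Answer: 332/37 ≈ 8.9730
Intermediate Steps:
9 + 1/(-25 + (-11 - 1)) = 9 + 1/(-25 - 12) = 9 + 1/(-37) = 9 - 1/37*1 = 9 - 1/37 = 332/37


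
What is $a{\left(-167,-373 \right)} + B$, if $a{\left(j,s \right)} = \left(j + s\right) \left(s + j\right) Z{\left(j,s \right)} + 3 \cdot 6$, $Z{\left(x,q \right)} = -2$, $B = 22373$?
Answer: $-560809$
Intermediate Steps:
$a{\left(j,s \right)} = 18 - 2 \left(j + s\right)^{2}$ ($a{\left(j,s \right)} = \left(j + s\right) \left(s + j\right) \left(-2\right) + 3 \cdot 6 = \left(j + s\right) \left(j + s\right) \left(-2\right) + 18 = \left(j + s\right)^{2} \left(-2\right) + 18 = - 2 \left(j + s\right)^{2} + 18 = 18 - 2 \left(j + s\right)^{2}$)
$a{\left(-167,-373 \right)} + B = \left(18 - 2 \left(-167 - 373\right)^{2}\right) + 22373 = \left(18 - 2 \left(-540\right)^{2}\right) + 22373 = \left(18 - 583200\right) + 22373 = -583182 + 22373 = -560809$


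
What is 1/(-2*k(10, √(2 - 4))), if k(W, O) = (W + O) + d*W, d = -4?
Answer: 15/902 + I*√2/1804 ≈ 0.01663 + 0.00078393*I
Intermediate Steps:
k(W, O) = O - 3*W (k(W, O) = (W + O) - 4*W = (O + W) - 4*W = O - 3*W)
1/(-2*k(10, √(2 - 4))) = 1/(-2*(√(2 - 4) - 3*10)) = 1/(-2*(√(-2) - 30)) = 1/(-2*(I*√2 - 30)) = 1/(-2*(-30 + I*√2)) = 1/(60 - 2*I*√2)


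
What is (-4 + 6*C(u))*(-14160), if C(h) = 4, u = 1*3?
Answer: -283200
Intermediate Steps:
u = 3
(-4 + 6*C(u))*(-14160) = (-4 + 6*4)*(-14160) = (-4 + 24)*(-14160) = 20*(-14160) = -283200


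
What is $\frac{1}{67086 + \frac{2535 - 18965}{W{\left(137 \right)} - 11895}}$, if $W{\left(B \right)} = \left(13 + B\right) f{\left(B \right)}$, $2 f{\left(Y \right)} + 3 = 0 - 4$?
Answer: $\frac{1242}{83322455} \approx 1.4906 \cdot 10^{-5}$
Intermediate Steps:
$f{\left(Y \right)} = - \frac{7}{2}$ ($f{\left(Y \right)} = - \frac{3}{2} + \frac{0 - 4}{2} = - \frac{3}{2} + \frac{1}{2} \left(-4\right) = - \frac{3}{2} - 2 = - \frac{7}{2}$)
$W{\left(B \right)} = - \frac{91}{2} - \frac{7 B}{2}$ ($W{\left(B \right)} = \left(13 + B\right) \left(- \frac{7}{2}\right) = - \frac{91}{2} - \frac{7 B}{2}$)
$\frac{1}{67086 + \frac{2535 - 18965}{W{\left(137 \right)} - 11895}} = \frac{1}{67086 + \frac{2535 - 18965}{\left(- \frac{91}{2} - \frac{959}{2}\right) - 11895}} = \frac{1}{67086 - \frac{16430}{\left(- \frac{91}{2} - \frac{959}{2}\right) - 11895}} = \frac{1}{67086 - \frac{16430}{-525 - 11895}} = \frac{1}{67086 - \frac{16430}{-12420}} = \frac{1}{67086 - - \frac{1643}{1242}} = \frac{1}{67086 + \frac{1643}{1242}} = \frac{1}{\frac{83322455}{1242}} = \frac{1242}{83322455}$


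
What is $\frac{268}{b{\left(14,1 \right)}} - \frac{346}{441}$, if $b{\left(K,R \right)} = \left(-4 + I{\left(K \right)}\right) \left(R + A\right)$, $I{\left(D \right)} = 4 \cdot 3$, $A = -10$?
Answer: $- \frac{1325}{294} \approx -4.5068$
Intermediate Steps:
$I{\left(D \right)} = 12$
$b{\left(K,R \right)} = -80 + 8 R$ ($b{\left(K,R \right)} = \left(-4 + 12\right) \left(R - 10\right) = 8 \left(-10 + R\right) = -80 + 8 R$)
$\frac{268}{b{\left(14,1 \right)}} - \frac{346}{441} = \frac{268}{-80 + 8 \cdot 1} - \frac{346}{441} = \frac{268}{-80 + 8} - \frac{346}{441} = \frac{268}{-72} - \frac{346}{441} = 268 \left(- \frac{1}{72}\right) - \frac{346}{441} = - \frac{67}{18} - \frac{346}{441} = - \frac{1325}{294}$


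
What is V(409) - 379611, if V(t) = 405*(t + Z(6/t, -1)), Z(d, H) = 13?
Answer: -208701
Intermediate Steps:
V(t) = 5265 + 405*t (V(t) = 405*(t + 13) = 405*(13 + t) = 5265 + 405*t)
V(409) - 379611 = (5265 + 405*409) - 379611 = (5265 + 165645) - 379611 = 170910 - 379611 = -208701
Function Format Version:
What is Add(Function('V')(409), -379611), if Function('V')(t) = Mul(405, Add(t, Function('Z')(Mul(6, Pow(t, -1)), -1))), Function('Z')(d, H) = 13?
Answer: -208701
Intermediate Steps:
Function('V')(t) = Add(5265, Mul(405, t)) (Function('V')(t) = Mul(405, Add(t, 13)) = Mul(405, Add(13, t)) = Add(5265, Mul(405, t)))
Add(Function('V')(409), -379611) = Add(Add(5265, Mul(405, 409)), -379611) = Add(Add(5265, 165645), -379611) = Add(170910, -379611) = -208701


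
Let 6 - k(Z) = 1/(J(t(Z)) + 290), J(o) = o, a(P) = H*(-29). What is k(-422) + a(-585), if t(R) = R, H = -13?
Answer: 50557/132 ≈ 383.01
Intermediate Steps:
a(P) = 377 (a(P) = -13*(-29) = 377)
k(Z) = 6 - 1/(290 + Z) (k(Z) = 6 - 1/(Z + 290) = 6 - 1/(290 + Z))
k(-422) + a(-585) = (1739 + 6*(-422))/(290 - 422) + 377 = (1739 - 2532)/(-132) + 377 = -1/132*(-793) + 377 = 793/132 + 377 = 50557/132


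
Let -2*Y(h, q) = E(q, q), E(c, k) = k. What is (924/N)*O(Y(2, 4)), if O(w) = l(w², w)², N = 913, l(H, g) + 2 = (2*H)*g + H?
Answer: 16464/83 ≈ 198.36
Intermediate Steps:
l(H, g) = -2 + H + 2*H*g (l(H, g) = -2 + ((2*H)*g + H) = -2 + (2*H*g + H) = -2 + (H + 2*H*g) = -2 + H + 2*H*g)
Y(h, q) = -q/2
O(w) = (-2 + w² + 2*w³)² (O(w) = (-2 + w² + 2*w²*w)² = (-2 + w² + 2*w³)²)
(924/N)*O(Y(2, 4)) = (924/913)*(-2 + (-½*4)² + 2*(-½*4)³)² = (924*(1/913))*(-2 + (-2)² + 2*(-2)³)² = 84*(-2 + 4 + 2*(-8))²/83 = 84*(-2 + 4 - 16)²/83 = (84/83)*(-14)² = (84/83)*196 = 16464/83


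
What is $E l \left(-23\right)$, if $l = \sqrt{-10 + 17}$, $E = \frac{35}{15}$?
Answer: $- \frac{161 \sqrt{7}}{3} \approx -141.99$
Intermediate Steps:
$E = \frac{7}{3}$ ($E = 35 \cdot \frac{1}{15} = \frac{7}{3} \approx 2.3333$)
$l = \sqrt{7} \approx 2.6458$
$E l \left(-23\right) = \frac{7 \sqrt{7}}{3} \left(-23\right) = - \frac{161 \sqrt{7}}{3}$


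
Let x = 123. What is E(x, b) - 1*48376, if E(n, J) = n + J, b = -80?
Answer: -48333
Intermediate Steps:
E(n, J) = J + n
E(x, b) - 1*48376 = (-80 + 123) - 1*48376 = 43 - 48376 = -48333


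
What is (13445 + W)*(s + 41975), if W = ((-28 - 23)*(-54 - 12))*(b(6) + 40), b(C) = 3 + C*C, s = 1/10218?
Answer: 119817229026809/10218 ≈ 1.1726e+10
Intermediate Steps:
s = 1/10218 ≈ 9.7867e-5
b(C) = 3 + C**2
W = 265914 (W = ((-28 - 23)*(-54 - 12))*((3 + 6**2) + 40) = (-51*(-66))*((3 + 36) + 40) = 3366*(39 + 40) = 3366*79 = 265914)
(13445 + W)*(s + 41975) = (13445 + 265914)*(1/10218 + 41975) = 279359*(428900551/10218) = 119817229026809/10218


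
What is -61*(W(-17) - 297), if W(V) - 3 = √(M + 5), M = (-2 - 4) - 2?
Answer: 17934 - 61*I*√3 ≈ 17934.0 - 105.66*I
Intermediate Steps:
M = -8 (M = -6 - 2 = -8)
W(V) = 3 + I*√3 (W(V) = 3 + √(-8 + 5) = 3 + √(-3) = 3 + I*√3)
-61*(W(-17) - 297) = -61*((3 + I*√3) - 297) = -61*(-294 + I*√3) = 17934 - 61*I*√3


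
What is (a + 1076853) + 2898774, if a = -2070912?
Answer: 1904715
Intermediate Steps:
(a + 1076853) + 2898774 = (-2070912 + 1076853) + 2898774 = -994059 + 2898774 = 1904715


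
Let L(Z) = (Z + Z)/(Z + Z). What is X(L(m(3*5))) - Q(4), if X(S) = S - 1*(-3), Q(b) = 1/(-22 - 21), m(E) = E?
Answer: 173/43 ≈ 4.0233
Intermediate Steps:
L(Z) = 1 (L(Z) = (2*Z)/((2*Z)) = (2*Z)*(1/(2*Z)) = 1)
Q(b) = -1/43 (Q(b) = 1/(-43) = -1/43)
X(S) = 3 + S (X(S) = S + 3 = 3 + S)
X(L(m(3*5))) - Q(4) = (3 + 1) - 1*(-1/43) = 4 + 1/43 = 173/43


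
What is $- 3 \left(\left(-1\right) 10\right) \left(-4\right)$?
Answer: $-120$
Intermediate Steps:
$- 3 \left(\left(-1\right) 10\right) \left(-4\right) = \left(-3\right) \left(-10\right) \left(-4\right) = 30 \left(-4\right) = -120$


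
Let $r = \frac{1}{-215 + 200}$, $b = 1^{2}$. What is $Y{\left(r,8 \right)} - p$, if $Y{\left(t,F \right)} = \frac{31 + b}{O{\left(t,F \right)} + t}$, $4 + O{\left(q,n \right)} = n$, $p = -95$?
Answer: $\frac{6085}{59} \approx 103.14$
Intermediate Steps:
$b = 1$
$O{\left(q,n \right)} = -4 + n$
$r = - \frac{1}{15}$ ($r = \frac{1}{-15} = - \frac{1}{15} \approx -0.066667$)
$Y{\left(t,F \right)} = \frac{32}{-4 + F + t}$ ($Y{\left(t,F \right)} = \frac{31 + 1}{\left(-4 + F\right) + t} = \frac{32}{-4 + F + t}$)
$Y{\left(r,8 \right)} - p = \frac{32}{-4 + 8 - \frac{1}{15}} - -95 = \frac{32}{\frac{59}{15}} + 95 = 32 \cdot \frac{15}{59} + 95 = \frac{480}{59} + 95 = \frac{6085}{59}$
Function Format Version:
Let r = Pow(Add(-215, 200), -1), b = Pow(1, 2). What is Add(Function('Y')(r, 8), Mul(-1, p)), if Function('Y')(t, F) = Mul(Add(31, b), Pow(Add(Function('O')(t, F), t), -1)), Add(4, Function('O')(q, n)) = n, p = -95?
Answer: Rational(6085, 59) ≈ 103.14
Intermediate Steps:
b = 1
Function('O')(q, n) = Add(-4, n)
r = Rational(-1, 15) (r = Pow(-15, -1) = Rational(-1, 15) ≈ -0.066667)
Function('Y')(t, F) = Mul(32, Pow(Add(-4, F, t), -1)) (Function('Y')(t, F) = Mul(Add(31, 1), Pow(Add(Add(-4, F), t), -1)) = Mul(32, Pow(Add(-4, F, t), -1)))
Add(Function('Y')(r, 8), Mul(-1, p)) = Add(Mul(32, Pow(Add(-4, 8, Rational(-1, 15)), -1)), Mul(-1, -95)) = Add(Mul(32, Pow(Rational(59, 15), -1)), 95) = Add(Mul(32, Rational(15, 59)), 95) = Add(Rational(480, 59), 95) = Rational(6085, 59)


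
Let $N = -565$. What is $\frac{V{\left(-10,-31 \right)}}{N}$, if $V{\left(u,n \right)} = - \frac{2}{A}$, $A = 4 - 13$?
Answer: $- \frac{2}{5085} \approx -0.00039331$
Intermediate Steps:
$A = -9$ ($A = 4 - 13 = -9$)
$V{\left(u,n \right)} = \frac{2}{9}$ ($V{\left(u,n \right)} = - \frac{2}{-9} = \left(-2\right) \left(- \frac{1}{9}\right) = \frac{2}{9}$)
$\frac{V{\left(-10,-31 \right)}}{N} = \frac{2}{9 \left(-565\right)} = \frac{2}{9} \left(- \frac{1}{565}\right) = - \frac{2}{5085}$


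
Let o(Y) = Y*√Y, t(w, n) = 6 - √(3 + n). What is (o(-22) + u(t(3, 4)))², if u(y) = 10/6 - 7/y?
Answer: -80591264/7569 - 266*√7/2523 - 836*I*√22/87 + 308*I*√154/29 ≈ -10648.0 + 86.728*I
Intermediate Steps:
o(Y) = Y^(3/2)
u(y) = 5/3 - 7/y (u(y) = 10*(⅙) - 7/y = 5/3 - 7/y)
(o(-22) + u(t(3, 4)))² = ((-22)^(3/2) + (5/3 - 7/(6 - √(3 + 4))))² = (-22*I*√22 + (5/3 - 7/(6 - √7)))² = (5/3 - 7/(6 - √7) - 22*I*√22)²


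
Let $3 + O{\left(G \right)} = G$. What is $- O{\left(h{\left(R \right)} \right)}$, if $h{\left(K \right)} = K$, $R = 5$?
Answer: $-2$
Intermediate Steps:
$O{\left(G \right)} = -3 + G$
$- O{\left(h{\left(R \right)} \right)} = - (-3 + 5) = \left(-1\right) 2 = -2$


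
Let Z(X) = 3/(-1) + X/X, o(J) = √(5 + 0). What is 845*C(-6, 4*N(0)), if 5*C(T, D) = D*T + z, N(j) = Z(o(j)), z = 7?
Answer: 9295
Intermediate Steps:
o(J) = √5
Z(X) = -2 (Z(X) = 3*(-1) + 1 = -3 + 1 = -2)
N(j) = -2
C(T, D) = 7/5 + D*T/5 (C(T, D) = (D*T + 7)/5 = (7 + D*T)/5 = 7/5 + D*T/5)
845*C(-6, 4*N(0)) = 845*(7/5 + (⅕)*(4*(-2))*(-6)) = 845*(7/5 + (⅕)*(-8)*(-6)) = 845*(7/5 + 48/5) = 845*11 = 9295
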